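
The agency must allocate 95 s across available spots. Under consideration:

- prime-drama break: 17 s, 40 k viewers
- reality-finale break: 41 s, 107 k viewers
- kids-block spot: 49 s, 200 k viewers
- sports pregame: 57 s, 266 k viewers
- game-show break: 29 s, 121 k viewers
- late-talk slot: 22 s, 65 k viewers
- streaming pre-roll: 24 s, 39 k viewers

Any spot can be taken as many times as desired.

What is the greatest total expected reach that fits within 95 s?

387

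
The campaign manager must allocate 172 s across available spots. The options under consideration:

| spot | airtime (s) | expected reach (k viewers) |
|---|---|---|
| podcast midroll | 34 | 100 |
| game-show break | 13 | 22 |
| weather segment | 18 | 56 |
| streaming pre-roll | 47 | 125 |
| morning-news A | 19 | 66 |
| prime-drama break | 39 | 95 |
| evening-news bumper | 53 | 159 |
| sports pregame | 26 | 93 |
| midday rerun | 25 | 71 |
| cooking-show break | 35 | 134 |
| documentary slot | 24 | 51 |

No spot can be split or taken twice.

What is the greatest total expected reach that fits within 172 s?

552

Greedy by ratio would take game-show break + weather segment + morning-news A + evening-news bumper + sports pregame + cooking-show break: 164 s used, total 530.
Dropping game-show break and weather segment frees 31 s; slotting in podcast midroll (34 s) lifts the total to 552 at 167 s.
The closest alternative, morning-news A + prime-drama break + evening-news bumper + sports pregame + cooking-show break, reaches only 547.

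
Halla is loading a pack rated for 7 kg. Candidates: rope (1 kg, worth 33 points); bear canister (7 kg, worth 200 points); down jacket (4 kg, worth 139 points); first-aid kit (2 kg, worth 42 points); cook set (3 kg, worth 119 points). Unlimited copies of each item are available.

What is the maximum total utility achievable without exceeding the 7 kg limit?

Best packing: rope + 2×cook set — 7 kg, 271 total.

271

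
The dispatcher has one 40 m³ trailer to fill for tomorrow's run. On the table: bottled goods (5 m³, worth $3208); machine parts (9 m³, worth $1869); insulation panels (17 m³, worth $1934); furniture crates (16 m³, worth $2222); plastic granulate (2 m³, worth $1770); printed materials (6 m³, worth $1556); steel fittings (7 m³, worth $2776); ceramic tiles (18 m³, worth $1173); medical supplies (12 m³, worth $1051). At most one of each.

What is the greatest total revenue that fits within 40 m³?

11845

The ratio heuristic lands on bottled goods + machine parts + plastic granulate + printed materials + steel fittings (11179) but leaves 11 m³ idle.
The 6 m³ tied up in printed materials is better spent on furniture crates — total rises to 11845 (39 m³).
Every other selection either busts 40 m³ or fails to beat 11845.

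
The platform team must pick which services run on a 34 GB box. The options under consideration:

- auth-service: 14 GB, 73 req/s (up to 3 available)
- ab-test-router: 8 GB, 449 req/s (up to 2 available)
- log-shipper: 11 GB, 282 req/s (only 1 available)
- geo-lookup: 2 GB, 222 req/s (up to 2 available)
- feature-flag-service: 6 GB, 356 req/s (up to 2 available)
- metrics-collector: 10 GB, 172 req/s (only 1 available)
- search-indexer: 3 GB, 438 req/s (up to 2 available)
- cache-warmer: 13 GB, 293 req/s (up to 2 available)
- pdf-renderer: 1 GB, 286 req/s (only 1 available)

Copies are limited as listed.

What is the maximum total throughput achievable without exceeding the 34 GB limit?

2860

Ranking by ratio (throughput/GB): pdf-renderer 286.00, search-indexer 146.00, geo-lookup 111.00, feature-flag-service 59.33.
A density-first pass picks ab-test-router + 2×geo-lookup + 2×feature-flag-service + 2×search-indexer + pdf-renderer — 2767 at 31 GB.
Replace feature-flag-service with ab-test-router: the trade gains 93 net, giving 2860 at 33 GB.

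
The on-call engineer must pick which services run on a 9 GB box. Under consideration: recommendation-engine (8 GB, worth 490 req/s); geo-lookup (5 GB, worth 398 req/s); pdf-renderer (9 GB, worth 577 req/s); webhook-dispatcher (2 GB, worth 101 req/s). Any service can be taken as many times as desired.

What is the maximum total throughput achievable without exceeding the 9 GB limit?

The ratio ordering already packs tightly: geo-lookup + 2×webhook-dispatcher, 9 GB, 600.
No other feasible combination exceeds 600.

600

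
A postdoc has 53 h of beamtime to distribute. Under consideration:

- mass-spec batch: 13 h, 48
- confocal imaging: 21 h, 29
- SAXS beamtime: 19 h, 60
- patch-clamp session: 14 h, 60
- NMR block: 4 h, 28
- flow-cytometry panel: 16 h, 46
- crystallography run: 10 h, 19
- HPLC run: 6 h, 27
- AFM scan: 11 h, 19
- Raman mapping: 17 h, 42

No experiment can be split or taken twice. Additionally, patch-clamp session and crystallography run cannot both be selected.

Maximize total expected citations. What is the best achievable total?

209

Taking mass-spec batch + patch-clamp session + NMR block + flow-cytometry panel + HPLC run: 53 h used, 209 in expected citations.
An exhaustive check of the 1024 subsets confirms 209.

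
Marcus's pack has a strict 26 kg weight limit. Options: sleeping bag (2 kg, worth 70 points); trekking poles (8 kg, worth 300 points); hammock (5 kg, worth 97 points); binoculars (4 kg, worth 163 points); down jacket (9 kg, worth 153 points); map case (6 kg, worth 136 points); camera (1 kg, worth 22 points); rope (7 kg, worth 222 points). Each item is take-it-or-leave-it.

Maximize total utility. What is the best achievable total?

852

Density check — binoculars 40.75, trekking poles 37.50, sleeping bag 35.00, rope 31.71 are the best per kg.
Greedy by ratio would take sleeping bag + trekking poles + binoculars + camera + rope: 22 kg used, total 777.
Replace camera with hammock: the trade gains 75 net, giving 852 at 26 kg.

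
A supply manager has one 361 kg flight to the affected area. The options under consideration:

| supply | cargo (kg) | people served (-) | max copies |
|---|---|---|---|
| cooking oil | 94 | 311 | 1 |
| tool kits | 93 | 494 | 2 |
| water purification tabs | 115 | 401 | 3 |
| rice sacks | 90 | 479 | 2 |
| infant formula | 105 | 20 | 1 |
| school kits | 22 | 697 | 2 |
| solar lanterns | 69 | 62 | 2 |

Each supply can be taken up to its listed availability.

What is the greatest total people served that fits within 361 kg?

Greedy by ratio would take tool kits + 2×rice sacks + 2×school kits: 317 kg used, total 2846.
Dropping rice sacks frees 90 kg; slotting in tool kits (93 kg) lifts the total to 2861 at 320 kg.

2861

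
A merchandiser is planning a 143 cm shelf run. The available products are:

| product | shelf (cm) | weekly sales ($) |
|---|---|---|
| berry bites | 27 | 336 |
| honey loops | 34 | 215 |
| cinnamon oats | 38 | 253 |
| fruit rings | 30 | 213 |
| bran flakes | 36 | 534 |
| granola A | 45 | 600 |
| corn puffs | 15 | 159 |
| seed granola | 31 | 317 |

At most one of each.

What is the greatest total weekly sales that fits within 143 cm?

1787

By weekly sales per cm: bran flakes 14.83, granola A 13.33, berry bites 12.44, corn puffs 10.60 lead.
A density-first pass picks berry bites + bran flakes + granola A + corn puffs — 1629 at 123 cm.
The 15 cm tied up in corn puffs is better spent on seed granola — total rises to 1787 (139 cm).
Nothing else within 143 cm beats 1787.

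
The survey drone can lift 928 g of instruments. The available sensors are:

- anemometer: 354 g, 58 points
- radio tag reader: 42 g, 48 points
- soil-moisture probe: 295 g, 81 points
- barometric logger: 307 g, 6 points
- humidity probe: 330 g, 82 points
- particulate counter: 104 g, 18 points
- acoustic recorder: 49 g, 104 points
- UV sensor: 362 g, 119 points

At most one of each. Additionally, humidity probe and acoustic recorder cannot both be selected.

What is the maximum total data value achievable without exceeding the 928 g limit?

Taking radio tag reader + soil-moisture probe + particulate counter + acoustic recorder + UV sensor: 852 g used, 370 in data value.
No other feasible combination exceeds 370.

370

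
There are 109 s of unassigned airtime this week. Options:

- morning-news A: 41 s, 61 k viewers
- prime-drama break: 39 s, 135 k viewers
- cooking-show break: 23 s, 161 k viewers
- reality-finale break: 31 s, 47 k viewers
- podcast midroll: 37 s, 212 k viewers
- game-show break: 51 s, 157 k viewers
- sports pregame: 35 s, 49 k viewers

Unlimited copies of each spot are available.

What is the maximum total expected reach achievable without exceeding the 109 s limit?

695

The ratio heuristic lands on 4×cooking-show break (644) but leaves 17 s idle.
Replace cooking-show break with podcast midroll: the trade gains 51 net, giving 695 at 106 s.
Every other selection either busts 109 s or fails to beat 695.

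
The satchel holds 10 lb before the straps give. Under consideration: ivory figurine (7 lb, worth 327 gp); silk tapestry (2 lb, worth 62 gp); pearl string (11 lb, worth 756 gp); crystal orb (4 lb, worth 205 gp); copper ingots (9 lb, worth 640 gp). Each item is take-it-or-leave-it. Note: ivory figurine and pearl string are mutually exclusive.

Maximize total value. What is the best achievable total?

The ratio ordering already packs tightly: copper ingots, 9 lb, 640.
Runner-up ivory figurine + silk tapestry tops out at 389.

640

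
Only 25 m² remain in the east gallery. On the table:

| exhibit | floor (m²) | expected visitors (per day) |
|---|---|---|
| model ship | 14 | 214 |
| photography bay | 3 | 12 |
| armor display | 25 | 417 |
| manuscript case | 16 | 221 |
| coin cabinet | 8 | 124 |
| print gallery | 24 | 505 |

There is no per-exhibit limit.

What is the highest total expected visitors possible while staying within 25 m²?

The ratio ordering already packs tightly: print gallery, 24 m², 505.
Every other selection either busts 25 m² or fails to beat 505.

505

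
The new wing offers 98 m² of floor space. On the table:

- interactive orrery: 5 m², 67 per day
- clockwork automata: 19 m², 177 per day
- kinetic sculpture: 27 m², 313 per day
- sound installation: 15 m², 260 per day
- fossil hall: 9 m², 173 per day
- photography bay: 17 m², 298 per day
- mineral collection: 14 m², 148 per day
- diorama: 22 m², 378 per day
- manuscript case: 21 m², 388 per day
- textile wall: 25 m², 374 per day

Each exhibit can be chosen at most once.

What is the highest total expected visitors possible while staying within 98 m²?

1645

Filling by ratio: interactive orrery + sound installation + fossil hall + photography bay + diorama + manuscript case for 1564, with 9 m² left unused.
The 5 m² tied up in interactive orrery is better spent on mineral collection — total rises to 1645 (98 m²).
Nothing else within 98 m² beats 1645.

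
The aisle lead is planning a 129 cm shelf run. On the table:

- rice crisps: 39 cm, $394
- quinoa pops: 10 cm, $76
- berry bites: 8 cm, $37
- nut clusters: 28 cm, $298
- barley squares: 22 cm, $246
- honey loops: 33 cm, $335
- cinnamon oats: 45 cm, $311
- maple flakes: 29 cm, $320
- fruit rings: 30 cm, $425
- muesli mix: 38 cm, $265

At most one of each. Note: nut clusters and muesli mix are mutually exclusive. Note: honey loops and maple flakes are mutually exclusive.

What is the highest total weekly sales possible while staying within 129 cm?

The ratio heuristic lands on quinoa pops + berry bites + nut clusters + barley squares + maple flakes + fruit rings (1402) but leaves 2 cm idle.
The 37 cm tied up in berry bites and maple flakes is better spent on rice crisps — total rises to 1439 (129 cm).
Every other selection either busts 129 cm or breaks a pairing rule or fails to beat 1439.

1439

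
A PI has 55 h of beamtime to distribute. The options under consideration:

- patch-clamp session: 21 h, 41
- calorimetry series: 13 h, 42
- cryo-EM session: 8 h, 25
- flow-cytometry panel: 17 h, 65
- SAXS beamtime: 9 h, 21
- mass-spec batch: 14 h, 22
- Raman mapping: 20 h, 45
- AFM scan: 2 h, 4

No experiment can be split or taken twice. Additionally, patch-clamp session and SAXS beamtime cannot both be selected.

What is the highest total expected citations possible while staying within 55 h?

Density check — flow-cytometry panel 3.82, calorimetry series 3.23, cryo-EM session 3.12, SAXS beamtime 2.33 are the best per h.
A density-first pass picks calorimetry series + cryo-EM session + flow-cytometry panel + SAXS beamtime + AFM scan — 157 at 49 h.
Dropping SAXS beamtime frees 9 h; slotting in mass-spec batch (14 h) lifts the total to 158 at 54 h.
Next best is calorimetry series + cryo-EM session + flow-cytometry panel + SAXS beamtime + AFM scan at 157 (49 h) — short by 1.

158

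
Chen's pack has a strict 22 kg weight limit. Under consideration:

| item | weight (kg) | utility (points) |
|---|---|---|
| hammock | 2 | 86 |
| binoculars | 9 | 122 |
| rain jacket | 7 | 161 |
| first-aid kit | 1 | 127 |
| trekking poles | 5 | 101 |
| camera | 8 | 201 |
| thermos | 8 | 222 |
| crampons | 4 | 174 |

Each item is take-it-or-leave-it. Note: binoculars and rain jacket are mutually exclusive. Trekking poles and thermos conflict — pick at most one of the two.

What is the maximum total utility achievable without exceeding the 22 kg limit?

770

Taking hammock + rain jacket + first-aid kit + thermos + crampons: 22 kg used, 770 in utility.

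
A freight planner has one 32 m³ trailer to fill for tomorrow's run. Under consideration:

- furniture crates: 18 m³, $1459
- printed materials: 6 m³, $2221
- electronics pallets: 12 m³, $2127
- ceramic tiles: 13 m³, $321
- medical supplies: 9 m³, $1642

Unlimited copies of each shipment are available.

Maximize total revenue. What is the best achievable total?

Ranking by ratio (revenue/m³): printed materials 370.17, medical supplies 182.44, electronics pallets 177.25.
Taking 5×printed materials: 30 m³ used, 11105 in revenue.

11105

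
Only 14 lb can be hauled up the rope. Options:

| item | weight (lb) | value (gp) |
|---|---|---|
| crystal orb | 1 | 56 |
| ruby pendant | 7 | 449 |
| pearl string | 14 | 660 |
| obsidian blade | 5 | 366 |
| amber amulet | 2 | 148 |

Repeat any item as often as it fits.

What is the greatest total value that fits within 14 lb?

Ranking by ratio (value/lb): amber amulet 74.00, obsidian blade 73.20, ruby pendant 64.14, crystal orb 56.00.
Best packing: 7×amber amulet — 14 lb, 1036 total.
Every other selection either busts 14 lb or fails to beat 1036.

1036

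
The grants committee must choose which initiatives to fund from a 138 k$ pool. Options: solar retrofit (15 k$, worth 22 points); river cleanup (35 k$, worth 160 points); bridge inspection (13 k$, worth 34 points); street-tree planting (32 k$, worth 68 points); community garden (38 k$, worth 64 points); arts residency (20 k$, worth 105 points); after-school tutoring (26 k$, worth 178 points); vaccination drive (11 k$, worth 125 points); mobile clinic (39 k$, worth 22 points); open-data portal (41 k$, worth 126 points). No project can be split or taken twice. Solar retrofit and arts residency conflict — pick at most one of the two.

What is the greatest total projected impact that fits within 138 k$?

The ratio ordering already packs tightly: river cleanup + arts residency + after-school tutoring + vaccination drive + open-data portal, 133 k$, 694.
Every other selection either busts 138 k$ or breaks a pairing rule or fails to beat 694.

694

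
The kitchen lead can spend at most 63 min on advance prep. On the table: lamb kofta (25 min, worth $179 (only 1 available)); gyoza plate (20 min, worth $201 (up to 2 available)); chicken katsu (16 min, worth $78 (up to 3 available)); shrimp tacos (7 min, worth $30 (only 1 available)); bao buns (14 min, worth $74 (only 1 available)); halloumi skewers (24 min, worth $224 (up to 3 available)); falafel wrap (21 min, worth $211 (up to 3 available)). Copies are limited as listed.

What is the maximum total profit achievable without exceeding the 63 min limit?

Density check — gyoza plate 10.05, falafel wrap 10.05, halloumi skewers 9.33 are the best per min.
Taking the top-ratio dishes first gives 2×gyoza plate + falafel wrap for 613 (61 min).
Replace 2×gyoza plate with 2×falafel wrap: the trade gains 20 net, giving 633 at 63 min.
Nothing else within 63 min beats 633.

633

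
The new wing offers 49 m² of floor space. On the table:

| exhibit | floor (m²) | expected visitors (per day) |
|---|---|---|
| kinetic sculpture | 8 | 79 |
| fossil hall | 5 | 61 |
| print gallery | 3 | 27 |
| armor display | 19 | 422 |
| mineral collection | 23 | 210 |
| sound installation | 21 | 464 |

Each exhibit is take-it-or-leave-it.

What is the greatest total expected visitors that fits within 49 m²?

974

Ranking by ratio (expected visitors/m²): armor display 22.21, sound installation 22.10, fossil hall 12.20, kinetic sculpture 9.88.
Taking fossil hall + print gallery + armor display + sound installation: 48 m² used, 974 in expected visitors.
Every other selection either busts 49 m² or fails to beat 974.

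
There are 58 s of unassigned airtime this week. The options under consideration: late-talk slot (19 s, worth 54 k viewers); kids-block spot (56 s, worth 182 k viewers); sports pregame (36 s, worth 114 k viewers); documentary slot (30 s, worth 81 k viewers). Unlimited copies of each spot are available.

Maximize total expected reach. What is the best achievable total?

182

Best packing: kids-block spot — 56 s, 182 total.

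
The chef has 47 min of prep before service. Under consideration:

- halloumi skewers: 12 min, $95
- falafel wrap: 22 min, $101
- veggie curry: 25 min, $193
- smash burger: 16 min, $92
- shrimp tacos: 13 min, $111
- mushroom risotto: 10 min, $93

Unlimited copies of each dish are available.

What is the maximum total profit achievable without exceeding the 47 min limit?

By profit per min: mushroom risotto 9.30, shrimp tacos 8.54, halloumi skewers 7.92 lead.
Taking the top-ratio dishes first gives 4×mushroom risotto for 372 (40 min).
Dropping 2×mushroom risotto frees 20 min; slotting in 2×shrimp tacos (26 min) lifts the total to 408 at 46 min.

408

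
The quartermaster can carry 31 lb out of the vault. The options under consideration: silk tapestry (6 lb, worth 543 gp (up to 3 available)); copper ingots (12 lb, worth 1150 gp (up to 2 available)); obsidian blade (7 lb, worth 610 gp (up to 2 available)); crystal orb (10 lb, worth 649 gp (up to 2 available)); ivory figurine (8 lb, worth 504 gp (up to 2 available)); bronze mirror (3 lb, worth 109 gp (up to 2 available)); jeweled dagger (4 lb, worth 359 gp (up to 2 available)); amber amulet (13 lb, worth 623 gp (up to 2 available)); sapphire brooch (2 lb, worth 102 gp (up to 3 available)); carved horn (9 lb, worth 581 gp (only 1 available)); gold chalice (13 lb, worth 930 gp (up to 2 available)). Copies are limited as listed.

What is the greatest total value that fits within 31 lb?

Taking the top-ratio items first gives silk tapestry + 2×copper ingots for 2843 (30 lb).
Replace silk tapestry with obsidian blade: the trade gains 67 net, giving 2910 at 31 lb.
Every other selection either busts 31 lb or exceeds an availability limit or fails to beat 2910.

2910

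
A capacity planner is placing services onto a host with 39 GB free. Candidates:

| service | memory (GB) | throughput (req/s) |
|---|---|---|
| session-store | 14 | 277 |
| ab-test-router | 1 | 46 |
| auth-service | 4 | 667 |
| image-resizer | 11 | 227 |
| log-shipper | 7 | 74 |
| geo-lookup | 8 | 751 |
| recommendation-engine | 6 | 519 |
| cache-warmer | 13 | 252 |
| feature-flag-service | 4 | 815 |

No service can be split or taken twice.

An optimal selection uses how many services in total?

The maximum throughput within 39 GB is 3075.
For example session-store + ab-test-router + auth-service + geo-lookup + recommendation-engine + feature-flag-service achieves it, using 37 GB.
Any selection reaching 3075 contains exactly 6 services.

6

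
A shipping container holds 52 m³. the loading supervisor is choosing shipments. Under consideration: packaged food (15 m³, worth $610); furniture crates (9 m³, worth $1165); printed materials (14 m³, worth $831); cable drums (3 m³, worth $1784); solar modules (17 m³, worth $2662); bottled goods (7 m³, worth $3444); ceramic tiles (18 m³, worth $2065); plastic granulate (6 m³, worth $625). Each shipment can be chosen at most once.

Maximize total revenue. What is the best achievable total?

A density-first pass picks furniture crates + cable drums + solar modules + bottled goods + plastic granulate — 9680 at 42 m³.
Replace furniture crates with ceramic tiles: the trade gains 900 net, giving 10580 at 51 m³.
Runner-up cable drums + solar modules + bottled goods + ceramic tiles tops out at 9955.

10580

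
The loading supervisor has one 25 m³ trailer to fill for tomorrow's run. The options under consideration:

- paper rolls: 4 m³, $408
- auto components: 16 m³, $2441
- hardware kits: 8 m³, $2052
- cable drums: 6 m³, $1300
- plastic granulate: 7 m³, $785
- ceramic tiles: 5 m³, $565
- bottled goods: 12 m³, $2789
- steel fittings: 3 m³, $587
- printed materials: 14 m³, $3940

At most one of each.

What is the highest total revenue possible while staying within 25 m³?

6579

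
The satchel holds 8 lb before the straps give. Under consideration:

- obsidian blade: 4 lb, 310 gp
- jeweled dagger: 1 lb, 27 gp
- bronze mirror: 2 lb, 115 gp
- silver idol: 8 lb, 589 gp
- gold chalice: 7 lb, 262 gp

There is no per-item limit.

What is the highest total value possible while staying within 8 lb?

620

The ratio ordering already packs tightly: 2×obsidian blade, 8 lb, 620.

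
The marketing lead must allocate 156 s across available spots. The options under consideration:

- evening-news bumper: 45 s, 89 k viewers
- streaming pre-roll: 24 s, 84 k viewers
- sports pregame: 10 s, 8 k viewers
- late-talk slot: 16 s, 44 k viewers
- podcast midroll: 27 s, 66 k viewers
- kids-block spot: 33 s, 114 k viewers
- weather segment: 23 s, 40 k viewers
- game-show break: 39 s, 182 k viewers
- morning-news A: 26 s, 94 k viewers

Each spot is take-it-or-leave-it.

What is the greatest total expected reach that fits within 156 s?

540

Taking the top-ratio spots first gives streaming pre-roll + sports pregame + late-talk slot + kids-block spot + game-show break + morning-news A for 526 (148 s).
The 26 s tied up in sports pregame and late-talk slot is better spent on podcast midroll — total rises to 540 (149 s).
No other feasible combination exceeds 540.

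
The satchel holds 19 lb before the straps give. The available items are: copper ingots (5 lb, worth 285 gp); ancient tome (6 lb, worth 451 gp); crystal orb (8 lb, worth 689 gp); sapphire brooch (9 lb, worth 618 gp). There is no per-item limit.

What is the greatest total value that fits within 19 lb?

1425

Taking the top-ratio items first gives 2×crystal orb for 1378 (16 lb).
The 8 lb tied up in crystal orb is better spent on copper ingots + ancient tome — total rises to 1425 (19 lb).
No other feasible combination exceeds 1425.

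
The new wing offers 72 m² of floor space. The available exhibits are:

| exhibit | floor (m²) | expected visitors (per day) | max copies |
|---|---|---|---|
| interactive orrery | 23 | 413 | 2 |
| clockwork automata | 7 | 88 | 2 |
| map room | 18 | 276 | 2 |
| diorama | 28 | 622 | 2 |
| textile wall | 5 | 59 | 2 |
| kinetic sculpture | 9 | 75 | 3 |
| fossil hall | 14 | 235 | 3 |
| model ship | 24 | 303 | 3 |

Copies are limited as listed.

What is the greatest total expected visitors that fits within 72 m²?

1479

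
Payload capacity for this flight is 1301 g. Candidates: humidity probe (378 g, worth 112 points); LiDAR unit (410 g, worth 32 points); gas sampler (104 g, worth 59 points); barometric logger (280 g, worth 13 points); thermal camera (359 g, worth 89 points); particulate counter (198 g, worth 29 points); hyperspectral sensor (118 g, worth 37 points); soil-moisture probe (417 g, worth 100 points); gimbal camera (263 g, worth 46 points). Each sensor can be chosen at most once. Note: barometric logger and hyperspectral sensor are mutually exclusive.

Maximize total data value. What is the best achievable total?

360

Taking the top-ratio sensors first gives humidity probe + gas sampler + thermal camera + hyperspectral sensor + gimbal camera for 343 (1222 g).
The 381 g tied up in hyperspectral sensor and gimbal camera is better spent on soil-moisture probe — total rises to 360 (1258 g).
Next best is humidity probe + gas sampler + hyperspectral sensor + soil-moisture probe + gimbal camera at 354 (1280 g) — short by 6.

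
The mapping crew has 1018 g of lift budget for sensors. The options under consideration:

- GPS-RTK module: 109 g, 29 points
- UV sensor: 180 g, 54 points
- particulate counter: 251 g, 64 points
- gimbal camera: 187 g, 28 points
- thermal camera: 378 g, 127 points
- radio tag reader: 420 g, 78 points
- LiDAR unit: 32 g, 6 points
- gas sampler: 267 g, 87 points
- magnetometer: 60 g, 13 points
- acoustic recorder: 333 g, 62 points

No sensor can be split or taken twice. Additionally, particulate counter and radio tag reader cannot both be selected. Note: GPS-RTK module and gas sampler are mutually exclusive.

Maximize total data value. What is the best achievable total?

297

Taking particulate counter + thermal camera + LiDAR unit + gas sampler + magnetometer: 988 g used, 297 in data value.
No other feasible combination exceeds 297.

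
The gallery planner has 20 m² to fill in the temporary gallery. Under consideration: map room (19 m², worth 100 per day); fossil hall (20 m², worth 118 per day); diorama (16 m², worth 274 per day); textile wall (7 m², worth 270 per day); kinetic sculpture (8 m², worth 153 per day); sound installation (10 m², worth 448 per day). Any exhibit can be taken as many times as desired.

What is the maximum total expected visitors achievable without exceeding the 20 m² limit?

896

Taking 2×sound installation: 20 m² used, 896 in expected visitors.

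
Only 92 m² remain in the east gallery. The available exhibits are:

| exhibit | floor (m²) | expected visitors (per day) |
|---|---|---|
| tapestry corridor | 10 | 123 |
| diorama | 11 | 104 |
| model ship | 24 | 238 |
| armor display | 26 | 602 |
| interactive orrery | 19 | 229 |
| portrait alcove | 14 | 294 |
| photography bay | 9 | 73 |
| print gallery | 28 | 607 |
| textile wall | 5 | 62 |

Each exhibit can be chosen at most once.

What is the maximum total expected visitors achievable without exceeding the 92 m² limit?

1794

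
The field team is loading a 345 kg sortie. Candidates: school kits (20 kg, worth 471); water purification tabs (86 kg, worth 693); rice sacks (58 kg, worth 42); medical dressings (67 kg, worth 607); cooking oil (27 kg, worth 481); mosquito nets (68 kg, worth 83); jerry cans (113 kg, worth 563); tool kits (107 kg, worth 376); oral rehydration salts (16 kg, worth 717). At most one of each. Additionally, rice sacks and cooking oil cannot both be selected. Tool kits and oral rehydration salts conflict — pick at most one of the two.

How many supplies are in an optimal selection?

Optimal total is 3532.
For example school kits + water purification tabs + medical dressings + cooking oil + jerry cans + oral rehydration salts achieves it, using 329 kg.
All optima have 6 supplies.

6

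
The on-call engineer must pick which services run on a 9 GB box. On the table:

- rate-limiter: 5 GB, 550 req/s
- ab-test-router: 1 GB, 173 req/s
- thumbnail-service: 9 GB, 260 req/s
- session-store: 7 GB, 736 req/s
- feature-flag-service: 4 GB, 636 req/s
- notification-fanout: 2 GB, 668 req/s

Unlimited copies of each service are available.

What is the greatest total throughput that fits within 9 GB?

By throughput per GB: notification-fanout 334.00, ab-test-router 173.00, feature-flag-service 159.00 lead.
Ab-test-router + 4×notification-fanout uses 9 of the 9 GB and totals 2845.
That's the maximum — no swap from here does better than 2845.

2845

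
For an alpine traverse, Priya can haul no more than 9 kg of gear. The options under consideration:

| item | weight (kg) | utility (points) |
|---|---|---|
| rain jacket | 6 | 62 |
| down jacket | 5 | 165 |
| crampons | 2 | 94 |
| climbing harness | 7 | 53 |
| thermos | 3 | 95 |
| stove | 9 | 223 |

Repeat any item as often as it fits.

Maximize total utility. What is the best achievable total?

Greedy by ratio would take 4×crampons: 8 kg used, total 376.
The 2 kg tied up in crampons is better spent on thermos — total rises to 377 (9 kg).
No other feasible combination exceeds 377.

377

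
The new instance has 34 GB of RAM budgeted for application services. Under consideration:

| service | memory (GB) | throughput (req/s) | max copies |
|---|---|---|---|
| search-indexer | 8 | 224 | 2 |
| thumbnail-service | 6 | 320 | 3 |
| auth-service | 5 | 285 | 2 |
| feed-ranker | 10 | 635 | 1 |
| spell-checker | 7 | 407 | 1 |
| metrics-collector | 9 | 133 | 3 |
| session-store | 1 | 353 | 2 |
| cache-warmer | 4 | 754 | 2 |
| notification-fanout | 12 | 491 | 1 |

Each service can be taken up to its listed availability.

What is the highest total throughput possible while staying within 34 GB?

Density check — session-store 353.00, cache-warmer 188.50, feed-ranker 63.50 are the best per GB.
Greedy by ratio would take auth-service + feed-ranker + spell-checker + 2×session-store + 2×cache-warmer: 32 GB used, total 3541.
Replace auth-service with thumbnail-service: the trade gains 35 net, giving 3576 at 33 GB.
No other feasible combination exceeds 3576.

3576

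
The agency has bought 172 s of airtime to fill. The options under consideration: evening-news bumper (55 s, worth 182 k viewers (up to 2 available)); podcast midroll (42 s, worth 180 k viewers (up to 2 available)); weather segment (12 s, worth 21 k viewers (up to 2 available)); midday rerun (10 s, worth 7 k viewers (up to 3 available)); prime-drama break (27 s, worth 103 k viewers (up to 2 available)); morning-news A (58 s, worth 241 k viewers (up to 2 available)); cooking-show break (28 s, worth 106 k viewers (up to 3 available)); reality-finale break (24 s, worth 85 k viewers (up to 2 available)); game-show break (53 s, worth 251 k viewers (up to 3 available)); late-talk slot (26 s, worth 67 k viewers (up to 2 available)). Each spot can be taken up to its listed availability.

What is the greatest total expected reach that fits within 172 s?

Density check — game-show break 4.74, podcast midroll 4.29, morning-news A 4.16 are the best per s.
Best packing: weather segment + 3×game-show break — 171 s, 774 total.

774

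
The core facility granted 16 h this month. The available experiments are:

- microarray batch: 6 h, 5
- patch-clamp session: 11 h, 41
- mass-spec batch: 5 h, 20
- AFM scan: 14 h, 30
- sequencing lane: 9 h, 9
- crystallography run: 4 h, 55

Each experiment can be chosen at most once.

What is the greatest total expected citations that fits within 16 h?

96

Density check — crystallography run 13.75, mass-spec batch 4.00, patch-clamp session 3.73, AFM scan 2.14 are the best per h.
Taking the top-ratio experiments first gives microarray batch + mass-spec batch + crystallography run for 80 (15 h).
The 11 h tied up in microarray batch and mass-spec batch is better spent on patch-clamp session — total rises to 96 (15 h).
Next best is microarray batch + mass-spec batch + crystallography run at 80 (15 h) — short by 16.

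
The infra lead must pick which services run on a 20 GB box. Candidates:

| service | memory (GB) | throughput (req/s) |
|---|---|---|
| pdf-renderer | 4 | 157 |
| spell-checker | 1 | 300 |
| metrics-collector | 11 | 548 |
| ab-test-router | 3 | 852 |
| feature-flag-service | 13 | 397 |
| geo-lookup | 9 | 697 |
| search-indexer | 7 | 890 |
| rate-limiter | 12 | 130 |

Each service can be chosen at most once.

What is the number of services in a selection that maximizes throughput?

4

The maximum throughput within 20 GB is 2739.
For example spell-checker + ab-test-router + geo-lookup + search-indexer achieves it, using 20 GB.
All optima have 4 services.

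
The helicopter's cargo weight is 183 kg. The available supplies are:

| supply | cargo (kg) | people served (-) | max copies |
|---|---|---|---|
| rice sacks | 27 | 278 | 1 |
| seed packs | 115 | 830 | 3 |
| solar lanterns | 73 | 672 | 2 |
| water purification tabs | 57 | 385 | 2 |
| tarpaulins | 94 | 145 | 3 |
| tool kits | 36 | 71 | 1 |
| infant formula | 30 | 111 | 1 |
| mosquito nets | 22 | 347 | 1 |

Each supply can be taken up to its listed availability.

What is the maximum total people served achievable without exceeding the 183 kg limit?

1691

Filling by ratio: rice sacks + solar lanterns + water purification tabs + mosquito nets for 1682, with 4 kg left unused.
Replace rice sacks and water purification tabs with solar lanterns: the trade gains 9 net, giving 1691 at 168 kg.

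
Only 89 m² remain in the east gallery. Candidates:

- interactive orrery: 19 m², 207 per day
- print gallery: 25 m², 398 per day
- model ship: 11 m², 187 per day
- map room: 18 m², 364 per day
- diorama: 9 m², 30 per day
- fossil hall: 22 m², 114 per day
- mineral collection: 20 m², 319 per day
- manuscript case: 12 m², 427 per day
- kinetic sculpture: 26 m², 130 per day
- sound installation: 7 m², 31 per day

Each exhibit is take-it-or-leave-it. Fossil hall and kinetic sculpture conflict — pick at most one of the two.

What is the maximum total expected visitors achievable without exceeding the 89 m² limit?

1695

By expected visitors per m²: manuscript case 35.58, map room 20.22, model ship 17.00 lead.
Taking print gallery + model ship + map room + mineral collection + manuscript case: 86 m² used, 1695 in expected visitors.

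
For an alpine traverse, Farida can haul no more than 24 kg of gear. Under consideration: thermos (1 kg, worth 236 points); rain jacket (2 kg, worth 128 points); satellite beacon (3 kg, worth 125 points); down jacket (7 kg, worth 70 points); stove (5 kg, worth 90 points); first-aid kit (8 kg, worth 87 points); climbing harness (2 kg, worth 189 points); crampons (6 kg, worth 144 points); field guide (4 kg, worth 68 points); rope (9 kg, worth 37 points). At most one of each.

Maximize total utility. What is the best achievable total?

980

Taking thermos + rain jacket + satellite beacon + stove + climbing harness + crampons + field guide: 23 kg used, 980 in utility.
Nothing else within 24 kg beats 980.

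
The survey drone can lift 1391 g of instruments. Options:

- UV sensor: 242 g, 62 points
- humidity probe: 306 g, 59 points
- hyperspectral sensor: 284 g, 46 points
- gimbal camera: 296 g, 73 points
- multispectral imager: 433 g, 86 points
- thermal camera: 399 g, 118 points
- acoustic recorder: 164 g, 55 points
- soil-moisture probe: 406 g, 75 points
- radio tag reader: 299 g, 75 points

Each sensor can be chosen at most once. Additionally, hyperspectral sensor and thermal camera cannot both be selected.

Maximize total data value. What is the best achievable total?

Best packing: UV sensor + multispectral imager + thermal camera + radio tag reader — 1373 g, 341 total.
Next best is UV sensor + gimbal camera + multispectral imager + thermal camera at 339 (1370 g) — short by 2.

341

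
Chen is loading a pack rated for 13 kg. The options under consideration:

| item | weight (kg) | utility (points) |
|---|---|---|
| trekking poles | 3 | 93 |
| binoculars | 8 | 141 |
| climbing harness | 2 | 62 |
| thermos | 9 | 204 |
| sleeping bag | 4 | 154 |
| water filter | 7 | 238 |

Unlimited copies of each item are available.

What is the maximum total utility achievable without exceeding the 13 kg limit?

Greedy by ratio would take 3×sleeping bag: 12 kg used, total 462.
Replace sleeping bag with trekking poles + climbing harness: the trade gains 1 net, giving 463 at 13 kg.
That's the maximum — no swap from here does better than 463.

463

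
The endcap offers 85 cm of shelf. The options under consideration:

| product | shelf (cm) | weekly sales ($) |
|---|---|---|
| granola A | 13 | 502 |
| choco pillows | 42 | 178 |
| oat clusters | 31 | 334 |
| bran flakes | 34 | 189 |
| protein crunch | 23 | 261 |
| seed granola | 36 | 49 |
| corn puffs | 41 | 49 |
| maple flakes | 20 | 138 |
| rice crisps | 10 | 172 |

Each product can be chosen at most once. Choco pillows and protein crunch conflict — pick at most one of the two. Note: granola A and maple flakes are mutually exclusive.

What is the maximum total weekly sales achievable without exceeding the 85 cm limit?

1269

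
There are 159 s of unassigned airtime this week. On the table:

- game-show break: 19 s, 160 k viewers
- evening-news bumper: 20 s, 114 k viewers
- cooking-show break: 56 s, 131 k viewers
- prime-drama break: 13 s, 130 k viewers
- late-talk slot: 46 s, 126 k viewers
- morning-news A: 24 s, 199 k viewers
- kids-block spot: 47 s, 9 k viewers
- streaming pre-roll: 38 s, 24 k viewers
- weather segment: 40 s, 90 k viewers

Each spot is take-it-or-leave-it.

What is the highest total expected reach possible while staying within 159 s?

746

Filling by ratio: game-show break + evening-news bumper + prime-drama break + late-talk slot + morning-news A for 729, with 37 s left unused.
Dropping evening-news bumper frees 20 s; slotting in cooking-show break (56 s) lifts the total to 746 at 158 s.
Every other selection either busts 159 s or fails to beat 746.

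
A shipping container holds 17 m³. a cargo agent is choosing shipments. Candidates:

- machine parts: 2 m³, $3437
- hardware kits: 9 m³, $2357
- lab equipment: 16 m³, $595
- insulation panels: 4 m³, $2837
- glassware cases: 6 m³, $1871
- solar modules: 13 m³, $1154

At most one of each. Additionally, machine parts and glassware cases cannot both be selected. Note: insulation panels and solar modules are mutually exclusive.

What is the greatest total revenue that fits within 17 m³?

8631

Taking machine parts + hardware kits + insulation panels: 15 m³ used, 8631 in revenue.
An exhaustive check of the 64 subsets confirms 8631.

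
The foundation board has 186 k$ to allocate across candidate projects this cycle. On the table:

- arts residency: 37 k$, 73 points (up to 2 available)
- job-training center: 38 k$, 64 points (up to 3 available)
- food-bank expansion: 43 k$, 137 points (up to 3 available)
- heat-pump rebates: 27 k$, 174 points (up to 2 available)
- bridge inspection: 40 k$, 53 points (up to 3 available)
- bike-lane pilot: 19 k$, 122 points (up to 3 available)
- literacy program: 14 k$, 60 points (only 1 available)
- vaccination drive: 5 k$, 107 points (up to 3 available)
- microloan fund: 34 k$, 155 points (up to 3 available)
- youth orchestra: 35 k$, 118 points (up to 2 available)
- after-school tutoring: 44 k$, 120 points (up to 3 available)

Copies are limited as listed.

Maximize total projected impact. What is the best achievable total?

1250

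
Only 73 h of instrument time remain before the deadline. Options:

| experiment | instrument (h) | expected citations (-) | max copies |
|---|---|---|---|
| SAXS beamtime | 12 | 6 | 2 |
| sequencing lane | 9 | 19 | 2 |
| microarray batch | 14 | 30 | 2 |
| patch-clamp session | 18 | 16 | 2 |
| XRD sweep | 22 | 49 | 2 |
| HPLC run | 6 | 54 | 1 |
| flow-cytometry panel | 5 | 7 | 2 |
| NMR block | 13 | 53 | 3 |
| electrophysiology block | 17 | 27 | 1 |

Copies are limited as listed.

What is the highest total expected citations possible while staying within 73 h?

By expected citations per h: HPLC run 9.00, NMR block 4.08, XRD sweep 2.23 lead.
Greedy by ratio would take XRD sweep + HPLC run + flow-cytometry panel + 3×NMR block: 72 h used, total 269.
Replace XRD sweep and flow-cytometry panel with 2×microarray batch: the trade gains 4 net, giving 273 at 73 h.
No other feasible combination exceeds 273.

273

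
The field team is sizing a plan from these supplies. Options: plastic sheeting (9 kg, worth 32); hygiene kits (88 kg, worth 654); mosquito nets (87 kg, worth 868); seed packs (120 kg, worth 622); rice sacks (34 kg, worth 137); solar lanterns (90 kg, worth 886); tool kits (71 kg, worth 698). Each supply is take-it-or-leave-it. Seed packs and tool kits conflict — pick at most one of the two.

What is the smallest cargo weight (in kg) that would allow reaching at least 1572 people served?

Need the lightest bundle worth ≥ 1572.
solar lanterns + tool kits: 1584 people served at 161 kg.
Any bundle with less than 161 kg falls short of 1572.

161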